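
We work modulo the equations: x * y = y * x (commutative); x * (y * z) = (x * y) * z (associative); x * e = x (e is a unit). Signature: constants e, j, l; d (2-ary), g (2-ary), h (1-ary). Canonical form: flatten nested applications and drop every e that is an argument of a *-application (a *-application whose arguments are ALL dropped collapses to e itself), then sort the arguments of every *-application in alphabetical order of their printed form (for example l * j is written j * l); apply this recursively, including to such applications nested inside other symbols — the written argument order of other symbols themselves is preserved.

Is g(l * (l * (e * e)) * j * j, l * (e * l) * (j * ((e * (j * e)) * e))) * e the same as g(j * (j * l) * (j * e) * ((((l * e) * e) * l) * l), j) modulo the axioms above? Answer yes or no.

Answer: no — g(j * j * l * l, j * j * l * l) vs g(j * j * j * l * l * l * l, j)

Derivation:
Left:  g(l * (l * (e * e)) * j * j, l * (e * l) * (j * ((e * (j * e)) * e))) * e
  Canonicalize subterm:  g(l * (l * (e * e)) * j * j, l * (e * l) * (j * ((e * (j * e)) * e)))  →  g(j * j * l * l, j * j * l * l)
  Unit:  drop e
  Sort:  g(j * j * l * l, j * j * l * l)
Right:  g(j * (j * l) * (j * e) * ((((l * e) * e) * l) * l), j)
  Work inside:  j * (j * l) * (j * e) * ((((l * e) * e) * l) * l)
  Merge nested applications:  j * j * l * j * e * l * e * e * l * l
  Unit:  drop e (×3)
  Order the arguments:  j * j * j * l * l * l * l
  Put back:  g(j * j * j * l * l * l * l, j)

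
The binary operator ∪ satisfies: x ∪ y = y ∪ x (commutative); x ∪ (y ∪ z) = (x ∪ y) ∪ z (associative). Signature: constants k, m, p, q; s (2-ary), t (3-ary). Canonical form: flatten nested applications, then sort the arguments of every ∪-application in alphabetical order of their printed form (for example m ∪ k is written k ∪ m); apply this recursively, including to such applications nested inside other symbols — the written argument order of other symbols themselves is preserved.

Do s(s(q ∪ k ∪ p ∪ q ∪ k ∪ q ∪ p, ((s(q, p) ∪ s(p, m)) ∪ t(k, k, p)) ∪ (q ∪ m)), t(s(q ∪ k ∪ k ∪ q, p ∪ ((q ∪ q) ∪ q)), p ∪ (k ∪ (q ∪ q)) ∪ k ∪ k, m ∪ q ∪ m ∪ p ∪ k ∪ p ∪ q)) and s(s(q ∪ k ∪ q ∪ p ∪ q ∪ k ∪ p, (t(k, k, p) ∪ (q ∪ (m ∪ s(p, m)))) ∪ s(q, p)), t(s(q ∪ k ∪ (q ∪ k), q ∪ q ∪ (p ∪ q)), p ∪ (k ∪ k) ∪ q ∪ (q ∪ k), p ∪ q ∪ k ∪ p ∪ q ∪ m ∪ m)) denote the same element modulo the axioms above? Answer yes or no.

Answer: yes — both canonical forms are s(s(k ∪ k ∪ p ∪ p ∪ q ∪ q ∪ q, m ∪ q ∪ s(p, m) ∪ s(q, p) ∪ t(k, k, p)), t(s(k ∪ k ∪ q ∪ q, p ∪ q ∪ q ∪ q), k ∪ k ∪ k ∪ p ∪ q ∪ q, k ∪ m ∪ m ∪ p ∪ p ∪ q ∪ q))

Derivation:
Left:  s(s(q ∪ k ∪ p ∪ q ∪ k ∪ q ∪ p, ((s(q, p) ∪ s(p, m)) ∪ t(k, k, p)) ∪ (q ∪ m)), t(s(q ∪ k ∪ k ∪ q, p ∪ ((q ∪ q) ∪ q)), p ∪ (k ∪ (q ∪ q)) ∪ k ∪ k, m ∪ q ∪ m ∪ p ∪ k ∪ p ∪ q))
  Focus inside:  ((s(q, p) ∪ s(p, m)) ∪ t(k, k, p)) ∪ (q ∪ m)
  Merge nested applications:  s(q, p) ∪ s(p, m) ∪ t(k, k, p) ∪ q ∪ m
  Sort:  m ∪ q ∪ s(p, m) ∪ s(q, p) ∪ t(k, k, p)
  Rebuild:  s(s(k ∪ k ∪ p ∪ p ∪ q ∪ q ∪ q, m ∪ q ∪ s(p, m) ∪ s(q, p) ∪ t(k, k, p)), t(s(k ∪ k ∪ q ∪ q, p ∪ q ∪ q ∪ q), k ∪ k ∪ k ∪ p ∪ q ∪ q, k ∪ m ∪ m ∪ p ∪ p ∪ q ∪ q))
Right:  s(s(q ∪ k ∪ q ∪ p ∪ q ∪ k ∪ p, (t(k, k, p) ∪ (q ∪ (m ∪ s(p, m)))) ∪ s(q, p)), t(s(q ∪ k ∪ (q ∪ k), q ∪ q ∪ (p ∪ q)), p ∪ (k ∪ k) ∪ q ∪ (q ∪ k), p ∪ q ∪ k ∪ p ∪ q ∪ m ∪ m))
  Descend into:  (t(k, k, p) ∪ (q ∪ (m ∪ s(p, m)))) ∪ s(q, p)
  Un-nest:  t(k, k, p) ∪ q ∪ m ∪ s(p, m) ∪ s(q, p)
  Sort:  m ∪ q ∪ s(p, m) ∪ s(q, p) ∪ t(k, k, p)
  Reassemble:  s(s(k ∪ k ∪ p ∪ p ∪ q ∪ q ∪ q, m ∪ q ∪ s(p, m) ∪ s(q, p) ∪ t(k, k, p)), t(s(k ∪ k ∪ q ∪ q, p ∪ q ∪ q ∪ q), k ∪ k ∪ k ∪ p ∪ q ∪ q, k ∪ m ∪ m ∪ p ∪ p ∪ q ∪ q))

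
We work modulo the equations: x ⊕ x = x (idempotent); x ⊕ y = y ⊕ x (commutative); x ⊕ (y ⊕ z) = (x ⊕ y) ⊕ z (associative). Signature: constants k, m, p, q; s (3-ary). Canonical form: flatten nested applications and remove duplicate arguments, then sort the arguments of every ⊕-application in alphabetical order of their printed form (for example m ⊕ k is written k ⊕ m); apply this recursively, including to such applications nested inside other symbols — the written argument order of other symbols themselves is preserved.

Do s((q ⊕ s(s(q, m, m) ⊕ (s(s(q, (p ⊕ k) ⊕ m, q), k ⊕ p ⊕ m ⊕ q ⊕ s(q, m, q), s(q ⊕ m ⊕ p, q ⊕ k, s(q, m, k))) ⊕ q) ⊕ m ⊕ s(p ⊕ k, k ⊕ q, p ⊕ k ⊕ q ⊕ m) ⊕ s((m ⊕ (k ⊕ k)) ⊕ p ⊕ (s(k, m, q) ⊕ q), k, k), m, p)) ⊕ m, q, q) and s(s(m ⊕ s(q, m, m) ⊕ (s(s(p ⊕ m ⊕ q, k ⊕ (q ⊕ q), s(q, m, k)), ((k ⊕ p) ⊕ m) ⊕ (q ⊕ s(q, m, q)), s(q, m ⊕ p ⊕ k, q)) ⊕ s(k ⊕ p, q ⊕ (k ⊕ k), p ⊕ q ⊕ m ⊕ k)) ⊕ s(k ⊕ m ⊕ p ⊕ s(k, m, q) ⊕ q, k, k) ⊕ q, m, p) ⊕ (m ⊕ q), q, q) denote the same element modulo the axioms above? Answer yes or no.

Left:  s((q ⊕ s(s(q, m, m) ⊕ (s(s(q, (p ⊕ k) ⊕ m, q), k ⊕ p ⊕ m ⊕ q ⊕ s(q, m, q), s(q ⊕ m ⊕ p, q ⊕ k, s(q, m, k))) ⊕ q) ⊕ m ⊕ s(p ⊕ k, k ⊕ q, p ⊕ k ⊕ q ⊕ m) ⊕ s((m ⊕ (k ⊕ k)) ⊕ p ⊕ (s(k, m, q) ⊕ q), k, k), m, p)) ⊕ m, q, q)
  Focus inside:  (q ⊕ s(s(q, m, m) ⊕ (s(s(q, (p ⊕ k) ⊕ m, q), k ⊕ p ⊕ m ⊕ q ⊕ s(q, m, q), s(q ⊕ m ⊕ p, q ⊕ k, s(q, m, k))) ⊕ q) ⊕ m ⊕ s(p ⊕ k, k ⊕ q, p ⊕ k ⊕ q ⊕ m) ⊕ s((m ⊕ (k ⊕ k)) ⊕ p ⊕ (s(k, m, q) ⊕ q), k, k), m, p)) ⊕ m
  Un-nest:  q ⊕ s(s(q, m, m) ⊕ (s(s(q, (p ⊕ k) ⊕ m, q), k ⊕ p ⊕ m ⊕ q ⊕ s(q, m, q), s(q ⊕ m ⊕ p, q ⊕ k, s(q, m, k))) ⊕ q) ⊕ m ⊕ s(p ⊕ k, k ⊕ q, p ⊕ k ⊕ q ⊕ m) ⊕ s((m ⊕ (k ⊕ k)) ⊕ p ⊕ (s(k, m, q) ⊕ q), k, k), m, p) ⊕ m
  Canonicalize subterm:  s(s(q, m, m) ⊕ (s(s(q, (p ⊕ k) ⊕ m, q), k ⊕ p ⊕ m ⊕ q ⊕ s(q, m, q), s(q ⊕ m ⊕ p, q ⊕ k, s(q, m, k))) ⊕ q) ⊕ m ⊕ s(p ⊕ k, k ⊕ q, p ⊕ k ⊕ q ⊕ m) ⊕ s((m ⊕ (k ⊕ k)) ⊕ p ⊕ (s(k, m, q) ⊕ q), k, k), m, p)  →  s(m ⊕ q ⊕ s(k ⊕ m ⊕ p ⊕ q ⊕ s(k, m, q), k, k) ⊕ s(k ⊕ p, k ⊕ q, k ⊕ m ⊕ p ⊕ q) ⊕ s(q, m, m) ⊕ s(s(q, k ⊕ m ⊕ p, q), k ⊕ m ⊕ p ⊕ q ⊕ s(q, m, q), s(m ⊕ p ⊕ q, k ⊕ q, s(q, m, k))), m, p)
  Order the arguments:  m ⊕ q ⊕ s(m ⊕ q ⊕ s(k ⊕ m ⊕ p ⊕ q ⊕ s(k, m, q), k, k) ⊕ s(k ⊕ p, k ⊕ q, k ⊕ m ⊕ p ⊕ q) ⊕ s(q, m, m) ⊕ s(s(q, k ⊕ m ⊕ p, q), k ⊕ m ⊕ p ⊕ q ⊕ s(q, m, q), s(m ⊕ p ⊕ q, k ⊕ q, s(q, m, k))), m, p)
  Rebuild:  s(m ⊕ q ⊕ s(m ⊕ q ⊕ s(k ⊕ m ⊕ p ⊕ q ⊕ s(k, m, q), k, k) ⊕ s(k ⊕ p, k ⊕ q, k ⊕ m ⊕ p ⊕ q) ⊕ s(q, m, m) ⊕ s(s(q, k ⊕ m ⊕ p, q), k ⊕ m ⊕ p ⊕ q ⊕ s(q, m, q), s(m ⊕ p ⊕ q, k ⊕ q, s(q, m, k))), m, p), q, q)
Right:  s(s(m ⊕ s(q, m, m) ⊕ (s(s(p ⊕ m ⊕ q, k ⊕ (q ⊕ q), s(q, m, k)), ((k ⊕ p) ⊕ m) ⊕ (q ⊕ s(q, m, q)), s(q, m ⊕ p ⊕ k, q)) ⊕ s(k ⊕ p, q ⊕ (k ⊕ k), p ⊕ q ⊕ m ⊕ k)) ⊕ s(k ⊕ m ⊕ p ⊕ s(k, m, q) ⊕ q, k, k) ⊕ q, m, p) ⊕ (m ⊕ q), q, q)
  Work inside:  s(m ⊕ s(q, m, m) ⊕ (s(s(p ⊕ m ⊕ q, k ⊕ (q ⊕ q), s(q, m, k)), ((k ⊕ p) ⊕ m) ⊕ (q ⊕ s(q, m, q)), s(q, m ⊕ p ⊕ k, q)) ⊕ s(k ⊕ p, q ⊕ (k ⊕ k), p ⊕ q ⊕ m ⊕ k)) ⊕ s(k ⊕ m ⊕ p ⊕ s(k, m, q) ⊕ q, k, k) ⊕ q, m, p) ⊕ (m ⊕ q)
  Flatten:  s(m ⊕ s(q, m, m) ⊕ (s(s(p ⊕ m ⊕ q, k ⊕ (q ⊕ q), s(q, m, k)), ((k ⊕ p) ⊕ m) ⊕ (q ⊕ s(q, m, q)), s(q, m ⊕ p ⊕ k, q)) ⊕ s(k ⊕ p, q ⊕ (k ⊕ k), p ⊕ q ⊕ m ⊕ k)) ⊕ s(k ⊕ m ⊕ p ⊕ s(k, m, q) ⊕ q, k, k) ⊕ q, m, p) ⊕ m ⊕ q
  Canonicalize subterm:  s(m ⊕ s(q, m, m) ⊕ (s(s(p ⊕ m ⊕ q, k ⊕ (q ⊕ q), s(q, m, k)), ((k ⊕ p) ⊕ m) ⊕ (q ⊕ s(q, m, q)), s(q, m ⊕ p ⊕ k, q)) ⊕ s(k ⊕ p, q ⊕ (k ⊕ k), p ⊕ q ⊕ m ⊕ k)) ⊕ s(k ⊕ m ⊕ p ⊕ s(k, m, q) ⊕ q, k, k) ⊕ q, m, p)  →  s(m ⊕ q ⊕ s(k ⊕ m ⊕ p ⊕ q ⊕ s(k, m, q), k, k) ⊕ s(k ⊕ p, k ⊕ q, k ⊕ m ⊕ p ⊕ q) ⊕ s(q, m, m) ⊕ s(s(m ⊕ p ⊕ q, k ⊕ q, s(q, m, k)), k ⊕ m ⊕ p ⊕ q ⊕ s(q, m, q), s(q, k ⊕ m ⊕ p, q)), m, p)
  Sort:  m ⊕ q ⊕ s(m ⊕ q ⊕ s(k ⊕ m ⊕ p ⊕ q ⊕ s(k, m, q), k, k) ⊕ s(k ⊕ p, k ⊕ q, k ⊕ m ⊕ p ⊕ q) ⊕ s(q, m, m) ⊕ s(s(m ⊕ p ⊕ q, k ⊕ q, s(q, m, k)), k ⊕ m ⊕ p ⊕ q ⊕ s(q, m, q), s(q, k ⊕ m ⊕ p, q)), m, p)
  Put back:  s(m ⊕ q ⊕ s(m ⊕ q ⊕ s(k ⊕ m ⊕ p ⊕ q ⊕ s(k, m, q), k, k) ⊕ s(k ⊕ p, k ⊕ q, k ⊕ m ⊕ p ⊕ q) ⊕ s(q, m, m) ⊕ s(s(m ⊕ p ⊕ q, k ⊕ q, s(q, m, k)), k ⊕ m ⊕ p ⊕ q ⊕ s(q, m, q), s(q, k ⊕ m ⊕ p, q)), m, p), q, q)

Answer: no — s(m ⊕ q ⊕ s(m ⊕ q ⊕ s(k ⊕ m ⊕ p ⊕ q ⊕ s(k, m, q), k, k) ⊕ s(k ⊕ p, k ⊕ q, k ⊕ m ⊕ p ⊕ q) ⊕ s(q, m, m) ⊕ s(s(q, k ⊕ m ⊕ p, q), k ⊕ m ⊕ p ⊕ q ⊕ s(q, m, q), s(m ⊕ p ⊕ q, k ⊕ q, s(q, m, k))), m, p), q, q) vs s(m ⊕ q ⊕ s(m ⊕ q ⊕ s(k ⊕ m ⊕ p ⊕ q ⊕ s(k, m, q), k, k) ⊕ s(k ⊕ p, k ⊕ q, k ⊕ m ⊕ p ⊕ q) ⊕ s(q, m, m) ⊕ s(s(m ⊕ p ⊕ q, k ⊕ q, s(q, m, k)), k ⊕ m ⊕ p ⊕ q ⊕ s(q, m, q), s(q, k ⊕ m ⊕ p, q)), m, p), q, q)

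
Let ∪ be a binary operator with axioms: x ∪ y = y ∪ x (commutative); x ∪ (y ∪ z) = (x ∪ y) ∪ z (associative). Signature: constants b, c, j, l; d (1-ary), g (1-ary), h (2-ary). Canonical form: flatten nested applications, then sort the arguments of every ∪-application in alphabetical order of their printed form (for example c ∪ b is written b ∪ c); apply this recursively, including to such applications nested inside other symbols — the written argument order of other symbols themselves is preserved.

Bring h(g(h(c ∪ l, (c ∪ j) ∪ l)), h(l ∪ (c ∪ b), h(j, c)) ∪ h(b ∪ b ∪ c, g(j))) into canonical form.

Answer: h(g(h(c ∪ l, c ∪ j ∪ l)), h(b ∪ b ∪ c, g(j)) ∪ h(b ∪ c ∪ l, h(j, c)))

Derivation:
Focus inside:  h(l ∪ (c ∪ b), h(j, c)) ∪ h(b ∪ b ∪ c, g(j))
Simplify inside:  h(l ∪ (c ∪ b), h(j, c))  →  h(b ∪ c ∪ l, h(j, c))
Sort:  h(b ∪ b ∪ c, g(j)) ∪ h(b ∪ c ∪ l, h(j, c))
Reassemble:  h(g(h(c ∪ l, c ∪ j ∪ l)), h(b ∪ b ∪ c, g(j)) ∪ h(b ∪ c ∪ l, h(j, c)))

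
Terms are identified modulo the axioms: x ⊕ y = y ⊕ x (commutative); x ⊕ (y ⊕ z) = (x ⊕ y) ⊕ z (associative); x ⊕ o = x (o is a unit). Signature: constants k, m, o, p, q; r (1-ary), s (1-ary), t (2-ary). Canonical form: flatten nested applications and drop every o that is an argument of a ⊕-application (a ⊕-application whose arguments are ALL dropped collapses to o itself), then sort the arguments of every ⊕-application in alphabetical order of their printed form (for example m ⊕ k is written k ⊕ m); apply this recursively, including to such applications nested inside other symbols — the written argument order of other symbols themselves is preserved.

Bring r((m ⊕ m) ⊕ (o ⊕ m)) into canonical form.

Work inside:  (m ⊕ m) ⊕ (o ⊕ m)
Un-nest:  m ⊕ m ⊕ o ⊕ m
Unit:  drop o
Order the arguments:  m ⊕ m ⊕ m
Reassemble:  r(m ⊕ m ⊕ m)

Answer: r(m ⊕ m ⊕ m)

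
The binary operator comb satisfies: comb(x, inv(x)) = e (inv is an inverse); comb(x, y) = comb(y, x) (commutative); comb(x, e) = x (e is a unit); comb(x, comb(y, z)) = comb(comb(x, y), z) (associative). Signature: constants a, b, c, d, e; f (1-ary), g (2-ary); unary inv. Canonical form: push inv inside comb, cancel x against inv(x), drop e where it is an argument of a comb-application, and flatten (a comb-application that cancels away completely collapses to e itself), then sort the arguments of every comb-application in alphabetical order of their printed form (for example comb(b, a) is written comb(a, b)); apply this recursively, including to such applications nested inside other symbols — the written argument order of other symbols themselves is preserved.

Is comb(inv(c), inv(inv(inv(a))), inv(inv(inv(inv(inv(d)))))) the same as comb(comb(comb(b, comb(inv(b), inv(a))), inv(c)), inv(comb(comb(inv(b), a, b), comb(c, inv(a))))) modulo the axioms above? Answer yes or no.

Left:  comb(inv(c), inv(inv(inv(a))), inv(inv(inv(inv(inv(d))))))
  Push inv inside:  distribute inv over comb and collapse double inv
  Combine occurrences:  comb(inv(c), inv(a), inv(d))
  Sort arguments:  comb(inv(a), inv(c), inv(d))
Right:  comb(comb(comb(b, comb(inv(b), inv(a))), inv(c)), inv(comb(comb(inv(b), a, b), comb(c, inv(a)))))
  Push inv inside:  distribute inv over comb and collapse double inv
  Cancel inverse pairs:  b cancels
  Combine occurrences:  comb(inv(a), inv(c), inv(c))

Answer: no — comb(inv(a), inv(c), inv(d)) vs comb(inv(a), inv(c), inv(c))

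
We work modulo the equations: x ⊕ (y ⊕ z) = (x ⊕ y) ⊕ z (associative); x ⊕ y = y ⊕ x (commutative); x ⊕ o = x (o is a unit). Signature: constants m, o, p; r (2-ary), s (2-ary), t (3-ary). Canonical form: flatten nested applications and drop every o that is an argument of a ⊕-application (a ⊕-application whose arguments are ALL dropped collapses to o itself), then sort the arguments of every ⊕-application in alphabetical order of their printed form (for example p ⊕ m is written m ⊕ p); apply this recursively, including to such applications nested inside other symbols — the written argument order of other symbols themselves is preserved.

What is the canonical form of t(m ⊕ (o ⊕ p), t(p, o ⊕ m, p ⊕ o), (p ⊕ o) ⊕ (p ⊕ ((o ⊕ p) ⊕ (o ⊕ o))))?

Answer: t(m ⊕ p, t(p, m, p), p ⊕ p ⊕ p)

Derivation:
Descend into:  (p ⊕ o) ⊕ (p ⊕ ((o ⊕ p) ⊕ (o ⊕ o)))
Flatten:  p ⊕ o ⊕ p ⊕ o ⊕ p ⊕ o ⊕ o
Unit:  drop o (×4)
Sort:  p ⊕ p ⊕ p
Rebuild:  t(m ⊕ p, t(p, m, p), p ⊕ p ⊕ p)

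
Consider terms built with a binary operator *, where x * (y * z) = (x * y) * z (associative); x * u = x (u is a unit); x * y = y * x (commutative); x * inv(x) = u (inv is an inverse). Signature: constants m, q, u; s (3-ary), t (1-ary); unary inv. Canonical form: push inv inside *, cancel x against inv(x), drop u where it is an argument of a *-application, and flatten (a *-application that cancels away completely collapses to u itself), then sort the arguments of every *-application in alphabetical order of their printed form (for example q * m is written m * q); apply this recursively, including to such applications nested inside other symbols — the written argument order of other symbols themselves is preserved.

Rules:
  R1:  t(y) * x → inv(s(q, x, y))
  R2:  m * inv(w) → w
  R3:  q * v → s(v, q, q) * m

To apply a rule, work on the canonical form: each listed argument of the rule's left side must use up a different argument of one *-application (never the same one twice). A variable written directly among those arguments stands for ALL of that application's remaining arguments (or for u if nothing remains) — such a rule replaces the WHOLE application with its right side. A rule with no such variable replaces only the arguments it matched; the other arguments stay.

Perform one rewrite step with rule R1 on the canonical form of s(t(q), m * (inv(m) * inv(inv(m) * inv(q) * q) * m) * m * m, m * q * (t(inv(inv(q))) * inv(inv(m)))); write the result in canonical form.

Answer: s(t(q), m * m * m * m, inv(s(q, m * m * q, q)))

Derivation:
Canonical form:  s(t(q), m * m * m * m, m * m * q * t(q))
Apply R1:  consuming t(q);  x := m * m * q, y := q
The variable takes the whole remainder — replace the entire application.
New term:  s(t(q), m * m * m * m, inv(s(q, m * m * q, q)))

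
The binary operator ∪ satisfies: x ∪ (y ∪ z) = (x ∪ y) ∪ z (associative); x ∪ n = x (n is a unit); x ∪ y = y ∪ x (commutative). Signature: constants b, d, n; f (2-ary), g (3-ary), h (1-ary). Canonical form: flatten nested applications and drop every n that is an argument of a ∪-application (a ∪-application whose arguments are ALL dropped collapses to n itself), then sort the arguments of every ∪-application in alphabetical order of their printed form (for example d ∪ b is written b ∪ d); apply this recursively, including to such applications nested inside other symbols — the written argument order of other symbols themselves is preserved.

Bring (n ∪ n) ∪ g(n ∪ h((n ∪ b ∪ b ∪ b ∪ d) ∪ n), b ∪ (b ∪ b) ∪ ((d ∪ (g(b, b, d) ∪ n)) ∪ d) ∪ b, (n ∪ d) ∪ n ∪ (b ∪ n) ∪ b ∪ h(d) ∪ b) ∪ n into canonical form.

Flatten:  n ∪ n ∪ g(n ∪ h((n ∪ b ∪ b ∪ b ∪ d) ∪ n), b ∪ (b ∪ b) ∪ ((d ∪ (g(b, b, d) ∪ n)) ∪ d) ∪ b, (n ∪ d) ∪ n ∪ (b ∪ n) ∪ b ∪ h(d) ∪ b) ∪ n
Canonicalize subterm:  g(n ∪ h((n ∪ b ∪ b ∪ b ∪ d) ∪ n), b ∪ (b ∪ b) ∪ ((d ∪ (g(b, b, d) ∪ n)) ∪ d) ∪ b, (n ∪ d) ∪ n ∪ (b ∪ n) ∪ b ∪ h(d) ∪ b)  →  g(h(b ∪ b ∪ b ∪ d), b ∪ b ∪ b ∪ b ∪ d ∪ d ∪ g(b, b, d), b ∪ b ∪ b ∪ d ∪ h(d))
Units out:  drop n (×3)
Order the arguments:  g(h(b ∪ b ∪ b ∪ d), b ∪ b ∪ b ∪ b ∪ d ∪ d ∪ g(b, b, d), b ∪ b ∪ b ∪ d ∪ h(d))

Answer: g(h(b ∪ b ∪ b ∪ d), b ∪ b ∪ b ∪ b ∪ d ∪ d ∪ g(b, b, d), b ∪ b ∪ b ∪ d ∪ h(d))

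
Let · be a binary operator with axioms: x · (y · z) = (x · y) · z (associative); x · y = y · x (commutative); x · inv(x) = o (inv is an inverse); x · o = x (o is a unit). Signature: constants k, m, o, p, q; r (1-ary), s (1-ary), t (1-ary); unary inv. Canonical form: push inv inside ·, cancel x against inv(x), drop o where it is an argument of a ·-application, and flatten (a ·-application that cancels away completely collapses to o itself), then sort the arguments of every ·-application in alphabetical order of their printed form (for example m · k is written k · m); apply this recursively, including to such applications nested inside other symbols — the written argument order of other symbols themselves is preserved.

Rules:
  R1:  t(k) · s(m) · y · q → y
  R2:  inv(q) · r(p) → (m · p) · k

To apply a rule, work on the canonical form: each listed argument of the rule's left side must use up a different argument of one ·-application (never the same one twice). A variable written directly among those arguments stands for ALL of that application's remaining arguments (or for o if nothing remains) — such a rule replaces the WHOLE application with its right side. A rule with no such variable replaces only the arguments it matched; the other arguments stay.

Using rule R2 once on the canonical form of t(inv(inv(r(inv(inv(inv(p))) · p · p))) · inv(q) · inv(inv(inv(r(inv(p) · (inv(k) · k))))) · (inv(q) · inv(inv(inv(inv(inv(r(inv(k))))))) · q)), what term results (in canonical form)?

Canonical form:  t(inv(q) · inv(r(inv(k))) · inv(r(inv(p))) · r(p))
R2 matches:  uses inv(q), r(p)
Result:  t(inv(r(inv(k))) · inv(r(inv(p))) · k · m · p)

Answer: t(inv(r(inv(k))) · inv(r(inv(p))) · k · m · p)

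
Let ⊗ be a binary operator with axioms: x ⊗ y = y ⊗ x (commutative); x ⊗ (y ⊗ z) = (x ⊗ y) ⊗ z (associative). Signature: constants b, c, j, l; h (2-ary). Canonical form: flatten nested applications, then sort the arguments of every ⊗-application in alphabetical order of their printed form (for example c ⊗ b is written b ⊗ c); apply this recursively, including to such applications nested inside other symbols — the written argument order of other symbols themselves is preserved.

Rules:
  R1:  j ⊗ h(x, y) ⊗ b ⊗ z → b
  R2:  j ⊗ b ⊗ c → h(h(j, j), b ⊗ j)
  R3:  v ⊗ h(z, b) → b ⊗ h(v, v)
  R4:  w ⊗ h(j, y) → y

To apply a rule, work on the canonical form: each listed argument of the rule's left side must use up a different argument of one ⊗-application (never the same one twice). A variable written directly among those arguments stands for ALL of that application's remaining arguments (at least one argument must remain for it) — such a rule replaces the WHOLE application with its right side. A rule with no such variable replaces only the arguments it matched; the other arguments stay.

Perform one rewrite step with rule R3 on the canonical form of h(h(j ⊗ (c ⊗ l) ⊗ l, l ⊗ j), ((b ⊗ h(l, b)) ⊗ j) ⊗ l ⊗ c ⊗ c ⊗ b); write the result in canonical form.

Canonical form:  h(h(c ⊗ j ⊗ l ⊗ l, j ⊗ l), b ⊗ b ⊗ c ⊗ c ⊗ h(l, b) ⊗ j ⊗ l)
R3 matches:  uses h(l, b);  v := b ⊗ b ⊗ c ⊗ c ⊗ j ⊗ l, z := l
The extension variable absorbs all remaining arguments, so the whole application is rewritten.
Result:  h(h(c ⊗ j ⊗ l ⊗ l, j ⊗ l), b ⊗ h(b ⊗ b ⊗ c ⊗ c ⊗ j ⊗ l, b ⊗ b ⊗ c ⊗ c ⊗ j ⊗ l))

Answer: h(h(c ⊗ j ⊗ l ⊗ l, j ⊗ l), b ⊗ h(b ⊗ b ⊗ c ⊗ c ⊗ j ⊗ l, b ⊗ b ⊗ c ⊗ c ⊗ j ⊗ l))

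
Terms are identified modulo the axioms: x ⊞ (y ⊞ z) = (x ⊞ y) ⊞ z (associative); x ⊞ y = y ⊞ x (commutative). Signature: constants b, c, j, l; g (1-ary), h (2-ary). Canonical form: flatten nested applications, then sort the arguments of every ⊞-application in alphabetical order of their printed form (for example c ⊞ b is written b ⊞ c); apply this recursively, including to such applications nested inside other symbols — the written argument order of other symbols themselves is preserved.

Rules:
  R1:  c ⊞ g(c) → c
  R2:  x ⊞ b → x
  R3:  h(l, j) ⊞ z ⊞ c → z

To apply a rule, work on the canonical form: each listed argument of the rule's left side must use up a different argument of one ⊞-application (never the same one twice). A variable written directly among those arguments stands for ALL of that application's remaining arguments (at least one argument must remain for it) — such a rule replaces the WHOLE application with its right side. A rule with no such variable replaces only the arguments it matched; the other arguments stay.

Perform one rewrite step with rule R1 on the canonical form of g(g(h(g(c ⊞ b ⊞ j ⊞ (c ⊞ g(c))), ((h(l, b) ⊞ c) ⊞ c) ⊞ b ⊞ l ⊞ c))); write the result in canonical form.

Canonical form:  g(g(h(g(b ⊞ c ⊞ c ⊞ g(c) ⊞ j), b ⊞ c ⊞ c ⊞ c ⊞ h(l, b) ⊞ l)))
R1 matches:  uses c, g(c)
Result:  g(g(h(g(b ⊞ c ⊞ c ⊞ j), b ⊞ c ⊞ c ⊞ c ⊞ h(l, b) ⊞ l)))

Answer: g(g(h(g(b ⊞ c ⊞ c ⊞ j), b ⊞ c ⊞ c ⊞ c ⊞ h(l, b) ⊞ l)))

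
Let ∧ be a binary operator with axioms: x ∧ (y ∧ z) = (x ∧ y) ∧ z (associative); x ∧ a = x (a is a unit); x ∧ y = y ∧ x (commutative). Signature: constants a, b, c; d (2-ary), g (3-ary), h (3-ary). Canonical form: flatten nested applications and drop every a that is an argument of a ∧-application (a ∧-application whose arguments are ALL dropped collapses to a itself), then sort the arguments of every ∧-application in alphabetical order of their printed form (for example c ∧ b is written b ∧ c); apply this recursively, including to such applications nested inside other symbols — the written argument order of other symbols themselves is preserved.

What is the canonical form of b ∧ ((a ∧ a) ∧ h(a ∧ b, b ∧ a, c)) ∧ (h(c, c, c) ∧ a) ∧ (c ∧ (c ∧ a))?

Un-nest:  b ∧ a ∧ a ∧ h(a ∧ b, b ∧ a, c) ∧ h(c, c, c) ∧ a ∧ c ∧ c ∧ a
Inside:  h(a ∧ b, b ∧ a, c)  →  h(b, b, c)
Drop the unit:  drop a (×4)
Sort arguments:  b ∧ c ∧ c ∧ h(b, b, c) ∧ h(c, c, c)

Answer: b ∧ c ∧ c ∧ h(b, b, c) ∧ h(c, c, c)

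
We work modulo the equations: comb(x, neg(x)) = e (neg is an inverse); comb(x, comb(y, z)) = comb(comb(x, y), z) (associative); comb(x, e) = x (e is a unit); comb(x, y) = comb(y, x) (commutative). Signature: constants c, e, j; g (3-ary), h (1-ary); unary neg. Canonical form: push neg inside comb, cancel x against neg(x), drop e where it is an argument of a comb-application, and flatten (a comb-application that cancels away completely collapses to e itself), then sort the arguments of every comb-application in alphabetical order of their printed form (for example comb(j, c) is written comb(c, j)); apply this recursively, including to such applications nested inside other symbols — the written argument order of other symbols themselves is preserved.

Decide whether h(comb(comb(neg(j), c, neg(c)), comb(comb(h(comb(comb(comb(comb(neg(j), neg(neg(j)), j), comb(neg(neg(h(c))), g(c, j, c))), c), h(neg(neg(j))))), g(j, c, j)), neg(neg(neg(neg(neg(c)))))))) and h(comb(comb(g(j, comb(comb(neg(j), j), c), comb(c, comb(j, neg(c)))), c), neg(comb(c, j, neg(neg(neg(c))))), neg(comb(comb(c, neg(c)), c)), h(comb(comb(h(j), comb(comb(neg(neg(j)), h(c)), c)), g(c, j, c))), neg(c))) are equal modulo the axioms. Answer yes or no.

Left:  h(comb(comb(neg(j), c, neg(c)), comb(comb(h(comb(comb(comb(comb(neg(j), neg(neg(j)), j), comb(neg(neg(h(c))), g(c, j, c))), c), h(neg(neg(j))))), g(j, c, j)), neg(neg(neg(neg(neg(c))))))))
  Work inside:  comb(comb(neg(j), c, neg(c)), comb(comb(h(comb(comb(comb(comb(neg(j), neg(neg(j)), j), comb(neg(neg(h(c))), g(c, j, c))), c), h(neg(neg(j))))), g(j, c, j)), neg(neg(neg(neg(neg(c)))))))
  Push neg inside:  distribute neg over comb and collapse double neg
  Combine occurrences:  comb(neg(j), neg(c), h(comb(c, g(c, j, c), h(c), h(j), j)), g(j, c, j))
  Order the arguments:  comb(g(j, c, j), h(comb(c, g(c, j, c), h(c), h(j), j)), neg(c), neg(j))
  Reassemble:  h(comb(g(j, c, j), h(comb(c, g(c, j, c), h(c), h(j), j)), neg(c), neg(j)))
Right:  h(comb(comb(g(j, comb(comb(neg(j), j), c), comb(c, comb(j, neg(c)))), c), neg(comb(c, j, neg(neg(neg(c))))), neg(comb(comb(c, neg(c)), c)), h(comb(comb(h(j), comb(comb(neg(neg(j)), h(c)), c)), g(c, j, c))), neg(c)))
  Focus inside:  comb(comb(g(j, comb(comb(neg(j), j), c), comb(c, comb(j, neg(c)))), c), neg(comb(c, j, neg(neg(neg(c))))), neg(comb(comb(c, neg(c)), c)), h(comb(comb(h(j), comb(comb(neg(neg(j)), h(c)), c)), g(c, j, c))), neg(c))
  Push neg inside:  distribute neg over comb and collapse double neg
  Combine occurrences:  comb(g(j, c, j), neg(c), neg(j), h(comb(c, g(c, j, c), h(c), h(j), j)))
  Order the arguments:  comb(g(j, c, j), h(comb(c, g(c, j, c), h(c), h(j), j)), neg(c), neg(j))
  Reassemble:  h(comb(g(j, c, j), h(comb(c, g(c, j, c), h(c), h(j), j)), neg(c), neg(j)))

Answer: yes — both canonical forms are h(comb(g(j, c, j), h(comb(c, g(c, j, c), h(c), h(j), j)), neg(c), neg(j)))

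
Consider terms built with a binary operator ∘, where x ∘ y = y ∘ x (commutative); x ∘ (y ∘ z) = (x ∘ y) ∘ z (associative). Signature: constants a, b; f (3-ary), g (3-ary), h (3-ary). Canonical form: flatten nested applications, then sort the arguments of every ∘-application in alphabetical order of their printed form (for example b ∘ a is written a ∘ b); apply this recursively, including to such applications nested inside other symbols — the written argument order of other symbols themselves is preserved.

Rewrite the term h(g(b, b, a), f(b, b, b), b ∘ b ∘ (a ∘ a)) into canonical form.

Answer: h(g(b, b, a), f(b, b, b), a ∘ a ∘ b ∘ b)

Derivation:
Work inside:  b ∘ b ∘ (a ∘ a)
Un-nest:  b ∘ b ∘ a ∘ a
Order the arguments:  a ∘ a ∘ b ∘ b
Reassemble:  h(g(b, b, a), f(b, b, b), a ∘ a ∘ b ∘ b)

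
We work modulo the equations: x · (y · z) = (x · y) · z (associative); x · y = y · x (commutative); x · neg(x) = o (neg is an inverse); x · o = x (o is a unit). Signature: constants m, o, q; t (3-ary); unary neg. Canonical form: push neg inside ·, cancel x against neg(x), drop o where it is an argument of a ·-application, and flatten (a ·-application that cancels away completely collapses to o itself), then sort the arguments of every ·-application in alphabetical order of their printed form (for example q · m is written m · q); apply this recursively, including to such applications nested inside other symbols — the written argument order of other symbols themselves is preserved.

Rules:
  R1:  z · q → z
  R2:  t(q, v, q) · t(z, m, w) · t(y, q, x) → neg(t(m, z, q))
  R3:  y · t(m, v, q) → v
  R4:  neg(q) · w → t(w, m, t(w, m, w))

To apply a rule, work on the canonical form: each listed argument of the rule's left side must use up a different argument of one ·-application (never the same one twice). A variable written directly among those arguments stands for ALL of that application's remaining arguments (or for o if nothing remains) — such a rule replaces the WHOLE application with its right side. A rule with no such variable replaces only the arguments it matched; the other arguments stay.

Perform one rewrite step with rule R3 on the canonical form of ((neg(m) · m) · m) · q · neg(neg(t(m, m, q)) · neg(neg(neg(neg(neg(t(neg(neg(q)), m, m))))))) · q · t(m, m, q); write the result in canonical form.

Canonical form:  m · q · q · t(m, m, q) · t(m, m, q) · t(q, m, m)
R3 matches:  uses t(m, m, q);  v := m, y := m · q · q · t(m, m, q) · t(q, m, m)
Every leftover argument binds to the variable; the entire application is replaced.
New term:  m

Answer: m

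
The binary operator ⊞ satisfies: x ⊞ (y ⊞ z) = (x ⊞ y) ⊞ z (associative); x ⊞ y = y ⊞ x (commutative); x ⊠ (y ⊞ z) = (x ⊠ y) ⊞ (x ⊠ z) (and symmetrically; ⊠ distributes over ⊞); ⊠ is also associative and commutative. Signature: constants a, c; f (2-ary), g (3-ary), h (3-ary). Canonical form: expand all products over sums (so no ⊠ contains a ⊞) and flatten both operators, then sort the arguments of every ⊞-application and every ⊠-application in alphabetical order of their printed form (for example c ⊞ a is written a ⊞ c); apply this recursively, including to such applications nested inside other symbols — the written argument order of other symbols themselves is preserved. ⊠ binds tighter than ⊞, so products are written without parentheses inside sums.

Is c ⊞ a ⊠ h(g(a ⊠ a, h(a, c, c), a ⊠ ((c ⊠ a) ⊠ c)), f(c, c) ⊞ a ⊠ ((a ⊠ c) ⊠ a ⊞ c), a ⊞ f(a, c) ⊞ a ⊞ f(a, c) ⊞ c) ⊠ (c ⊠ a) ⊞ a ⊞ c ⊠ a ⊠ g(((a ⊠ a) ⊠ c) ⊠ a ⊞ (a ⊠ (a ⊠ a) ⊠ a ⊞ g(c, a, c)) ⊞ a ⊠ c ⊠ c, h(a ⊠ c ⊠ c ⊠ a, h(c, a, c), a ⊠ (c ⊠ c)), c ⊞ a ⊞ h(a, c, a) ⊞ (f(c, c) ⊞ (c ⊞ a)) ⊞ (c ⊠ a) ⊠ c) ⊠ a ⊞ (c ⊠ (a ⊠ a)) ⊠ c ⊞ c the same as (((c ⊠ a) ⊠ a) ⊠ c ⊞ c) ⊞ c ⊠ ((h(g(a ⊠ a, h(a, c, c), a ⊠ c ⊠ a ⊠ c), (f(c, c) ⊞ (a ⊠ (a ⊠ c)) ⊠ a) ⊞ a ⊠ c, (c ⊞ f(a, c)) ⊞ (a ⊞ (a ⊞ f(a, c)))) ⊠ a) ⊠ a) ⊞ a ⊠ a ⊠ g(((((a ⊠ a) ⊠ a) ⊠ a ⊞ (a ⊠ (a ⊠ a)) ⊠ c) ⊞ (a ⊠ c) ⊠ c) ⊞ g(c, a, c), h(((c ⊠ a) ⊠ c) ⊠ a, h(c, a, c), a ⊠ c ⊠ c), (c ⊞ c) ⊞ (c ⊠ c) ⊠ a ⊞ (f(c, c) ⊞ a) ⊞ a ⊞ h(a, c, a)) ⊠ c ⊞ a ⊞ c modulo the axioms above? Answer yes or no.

Answer: yes — both canonical forms are a ⊞ a ⊠ a ⊠ c ⊠ c ⊞ a ⊠ a ⊠ c ⊠ g(a ⊠ a ⊠ a ⊠ a ⊞ a ⊠ a ⊠ a ⊠ c ⊞ a ⊠ c ⊠ c ⊞ g(c, a, c), h(a ⊠ a ⊠ c ⊠ c, h(c, a, c), a ⊠ c ⊠ c), a ⊞ a ⊞ a ⊠ c ⊠ c ⊞ c ⊞ c ⊞ f(c, c) ⊞ h(a, c, a)) ⊞ a ⊠ a ⊠ c ⊠ h(g(a ⊠ a, h(a, c, c), a ⊠ a ⊠ c ⊠ c), a ⊠ a ⊠ a ⊠ c ⊞ a ⊠ c ⊞ f(c, c), a ⊞ a ⊞ c ⊞ f(a, c) ⊞ f(a, c)) ⊞ c ⊞ c

Derivation:
Left:  c ⊞ a ⊠ h(g(a ⊠ a, h(a, c, c), a ⊠ ((c ⊠ a) ⊠ c)), f(c, c) ⊞ a ⊠ ((a ⊠ c) ⊠ a ⊞ c), a ⊞ f(a, c) ⊞ a ⊞ f(a, c) ⊞ c) ⊠ (c ⊠ a) ⊞ a ⊞ c ⊠ a ⊠ g(((a ⊠ a) ⊠ c) ⊠ a ⊞ (a ⊠ (a ⊠ a) ⊠ a ⊞ g(c, a, c)) ⊞ a ⊠ c ⊠ c, h(a ⊠ c ⊠ c ⊠ a, h(c, a, c), a ⊠ (c ⊠ c)), c ⊞ a ⊞ h(a, c, a) ⊞ (f(c, c) ⊞ (c ⊞ a)) ⊞ (c ⊠ a) ⊠ c) ⊠ a ⊞ (c ⊠ (a ⊠ a)) ⊠ c ⊞ c
  Expand products over sums:  c ⊞ a ⊠ a ⊠ c ⊠ h(g(a ⊠ a, h(a, c, c), a ⊠ a ⊠ c ⊠ c), a ⊠ a ⊠ a ⊠ c ⊞ a ⊠ c ⊞ f(c, c), a ⊞ a ⊞ c ⊞ f(a, c) ⊞ f(a, c)) ⊞ a ⊞ a ⊠ a ⊠ c ⊠ g(a ⊠ a ⊠ a ⊠ a ⊞ a ⊠ a ⊠ a ⊠ c ⊞ a ⊠ c ⊠ c ⊞ g(c, a, c), h(a ⊠ a ⊠ c ⊠ c, h(c, a, c), a ⊠ c ⊠ c), a ⊞ a ⊞ a ⊠ c ⊠ c ⊞ c ⊞ c ⊞ f(c, c) ⊞ h(a, c, a)) ⊞ a ⊠ a ⊠ c ⊠ c ⊞ c
  Order the arguments:  a ⊞ a ⊠ a ⊠ c ⊠ c ⊞ a ⊠ a ⊠ c ⊠ g(a ⊠ a ⊠ a ⊠ a ⊞ a ⊠ a ⊠ a ⊠ c ⊞ a ⊠ c ⊠ c ⊞ g(c, a, c), h(a ⊠ a ⊠ c ⊠ c, h(c, a, c), a ⊠ c ⊠ c), a ⊞ a ⊞ a ⊠ c ⊠ c ⊞ c ⊞ c ⊞ f(c, c) ⊞ h(a, c, a)) ⊞ a ⊠ a ⊠ c ⊠ h(g(a ⊠ a, h(a, c, c), a ⊠ a ⊠ c ⊠ c), a ⊠ a ⊠ a ⊠ c ⊞ a ⊠ c ⊞ f(c, c), a ⊞ a ⊞ c ⊞ f(a, c) ⊞ f(a, c)) ⊞ c ⊞ c
Right:  (((c ⊠ a) ⊠ a) ⊠ c ⊞ c) ⊞ c ⊠ ((h(g(a ⊠ a, h(a, c, c), a ⊠ c ⊠ a ⊠ c), (f(c, c) ⊞ (a ⊠ (a ⊠ c)) ⊠ a) ⊞ a ⊠ c, (c ⊞ f(a, c)) ⊞ (a ⊞ (a ⊞ f(a, c)))) ⊠ a) ⊠ a) ⊞ a ⊠ a ⊠ g(((((a ⊠ a) ⊠ a) ⊠ a ⊞ (a ⊠ (a ⊠ a)) ⊠ c) ⊞ (a ⊠ c) ⊠ c) ⊞ g(c, a, c), h(((c ⊠ a) ⊠ c) ⊠ a, h(c, a, c), a ⊠ c ⊠ c), (c ⊞ c) ⊞ (c ⊠ c) ⊠ a ⊞ (f(c, c) ⊞ a) ⊞ a ⊞ h(a, c, a)) ⊠ c ⊞ a ⊞ c
  Merge nested applications:  a ⊠ a ⊠ c ⊠ c ⊞ c ⊞ a ⊠ a ⊠ c ⊠ h(g(a ⊠ a, h(a, c, c), a ⊠ a ⊠ c ⊠ c), a ⊠ a ⊠ a ⊠ c ⊞ a ⊠ c ⊞ f(c, c), a ⊞ a ⊞ c ⊞ f(a, c) ⊞ f(a, c)) ⊞ a ⊠ a ⊠ c ⊠ g(a ⊠ a ⊠ a ⊠ a ⊞ a ⊠ a ⊠ a ⊠ c ⊞ a ⊠ c ⊠ c ⊞ g(c, a, c), h(a ⊠ a ⊠ c ⊠ c, h(c, a, c), a ⊠ c ⊠ c), a ⊞ a ⊞ a ⊠ c ⊠ c ⊞ c ⊞ c ⊞ f(c, c) ⊞ h(a, c, a)) ⊞ a ⊞ c
  Order the arguments:  a ⊞ a ⊠ a ⊠ c ⊠ c ⊞ a ⊠ a ⊠ c ⊠ g(a ⊠ a ⊠ a ⊠ a ⊞ a ⊠ a ⊠ a ⊠ c ⊞ a ⊠ c ⊠ c ⊞ g(c, a, c), h(a ⊠ a ⊠ c ⊠ c, h(c, a, c), a ⊠ c ⊠ c), a ⊞ a ⊞ a ⊠ c ⊠ c ⊞ c ⊞ c ⊞ f(c, c) ⊞ h(a, c, a)) ⊞ a ⊠ a ⊠ c ⊠ h(g(a ⊠ a, h(a, c, c), a ⊠ a ⊠ c ⊠ c), a ⊠ a ⊠ a ⊠ c ⊞ a ⊠ c ⊞ f(c, c), a ⊞ a ⊞ c ⊞ f(a, c) ⊞ f(a, c)) ⊞ c ⊞ c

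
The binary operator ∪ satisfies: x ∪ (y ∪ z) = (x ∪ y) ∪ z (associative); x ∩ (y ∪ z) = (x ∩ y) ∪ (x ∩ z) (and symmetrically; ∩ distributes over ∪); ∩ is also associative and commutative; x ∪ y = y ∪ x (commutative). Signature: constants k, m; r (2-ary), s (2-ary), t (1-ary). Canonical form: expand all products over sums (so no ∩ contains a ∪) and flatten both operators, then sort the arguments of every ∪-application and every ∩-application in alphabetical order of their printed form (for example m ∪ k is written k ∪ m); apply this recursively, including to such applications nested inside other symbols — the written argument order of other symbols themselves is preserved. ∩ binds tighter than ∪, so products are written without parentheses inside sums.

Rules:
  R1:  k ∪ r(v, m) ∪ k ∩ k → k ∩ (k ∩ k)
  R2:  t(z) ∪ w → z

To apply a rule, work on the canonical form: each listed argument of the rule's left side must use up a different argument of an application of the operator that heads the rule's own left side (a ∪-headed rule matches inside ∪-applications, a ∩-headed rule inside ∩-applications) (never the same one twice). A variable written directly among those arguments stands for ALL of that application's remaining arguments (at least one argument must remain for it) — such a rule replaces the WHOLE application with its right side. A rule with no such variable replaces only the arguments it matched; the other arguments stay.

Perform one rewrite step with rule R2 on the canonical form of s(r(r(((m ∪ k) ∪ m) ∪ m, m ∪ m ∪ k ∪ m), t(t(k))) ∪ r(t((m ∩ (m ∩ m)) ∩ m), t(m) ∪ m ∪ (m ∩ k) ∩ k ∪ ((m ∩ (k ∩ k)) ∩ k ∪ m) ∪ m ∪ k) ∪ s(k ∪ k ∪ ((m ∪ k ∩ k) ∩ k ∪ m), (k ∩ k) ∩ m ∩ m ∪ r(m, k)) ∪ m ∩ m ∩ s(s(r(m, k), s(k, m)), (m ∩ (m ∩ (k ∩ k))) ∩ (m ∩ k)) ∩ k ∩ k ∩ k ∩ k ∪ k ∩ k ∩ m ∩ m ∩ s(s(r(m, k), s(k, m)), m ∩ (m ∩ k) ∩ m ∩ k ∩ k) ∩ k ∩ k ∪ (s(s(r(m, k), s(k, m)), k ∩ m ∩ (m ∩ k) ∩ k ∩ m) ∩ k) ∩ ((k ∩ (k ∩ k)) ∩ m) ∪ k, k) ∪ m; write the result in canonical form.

Canonical form:  m ∪ s(k ∪ k ∩ k ∩ k ∩ k ∩ m ∩ m ∩ s(s(r(m, k), s(k, m)), k ∩ k ∩ k ∩ m ∩ m ∩ m) ∪ k ∩ k ∩ k ∩ k ∩ m ∩ m ∩ s(s(r(m, k), s(k, m)), k ∩ k ∩ k ∩ m ∩ m ∩ m) ∪ k ∩ k ∩ k ∩ k ∩ m ∩ s(s(r(m, k), s(k, m)), k ∩ k ∩ k ∩ m ∩ m ∩ m) ∪ r(r(k ∪ m ∪ m ∪ m, k ∪ m ∪ m ∪ m), t(t(k))) ∪ r(t(m ∩ m ∩ m ∩ m), k ∪ k ∩ k ∩ k ∩ m ∪ k ∩ k ∩ m ∪ m ∪ m ∪ m ∪ t(m)) ∪ s(k ∪ k ∪ k ∩ k ∩ k ∪ k ∩ m ∪ m, k ∩ k ∩ m ∩ m ∪ r(m, k)), k)
R2 matches:  uses t(m);  w := k ∪ k ∩ k ∩ k ∩ m ∪ k ∩ k ∩ m ∪ m ∪ m ∪ m, z := m
The variable takes the whole remainder — replace the entire application.
Result:  m ∪ s(k ∪ k ∩ k ∩ k ∩ k ∩ m ∩ m ∩ s(s(r(m, k), s(k, m)), k ∩ k ∩ k ∩ m ∩ m ∩ m) ∪ k ∩ k ∩ k ∩ k ∩ m ∩ m ∩ s(s(r(m, k), s(k, m)), k ∩ k ∩ k ∩ m ∩ m ∩ m) ∪ k ∩ k ∩ k ∩ k ∩ m ∩ s(s(r(m, k), s(k, m)), k ∩ k ∩ k ∩ m ∩ m ∩ m) ∪ r(r(k ∪ m ∪ m ∪ m, k ∪ m ∪ m ∪ m), t(t(k))) ∪ r(t(m ∩ m ∩ m ∩ m), m) ∪ s(k ∪ k ∪ k ∩ k ∩ k ∪ k ∩ m ∪ m, k ∩ k ∩ m ∩ m ∪ r(m, k)), k)

Answer: m ∪ s(k ∪ k ∩ k ∩ k ∩ k ∩ m ∩ m ∩ s(s(r(m, k), s(k, m)), k ∩ k ∩ k ∩ m ∩ m ∩ m) ∪ k ∩ k ∩ k ∩ k ∩ m ∩ m ∩ s(s(r(m, k), s(k, m)), k ∩ k ∩ k ∩ m ∩ m ∩ m) ∪ k ∩ k ∩ k ∩ k ∩ m ∩ s(s(r(m, k), s(k, m)), k ∩ k ∩ k ∩ m ∩ m ∩ m) ∪ r(r(k ∪ m ∪ m ∪ m, k ∪ m ∪ m ∪ m), t(t(k))) ∪ r(t(m ∩ m ∩ m ∩ m), m) ∪ s(k ∪ k ∪ k ∩ k ∩ k ∪ k ∩ m ∪ m, k ∩ k ∩ m ∩ m ∪ r(m, k)), k)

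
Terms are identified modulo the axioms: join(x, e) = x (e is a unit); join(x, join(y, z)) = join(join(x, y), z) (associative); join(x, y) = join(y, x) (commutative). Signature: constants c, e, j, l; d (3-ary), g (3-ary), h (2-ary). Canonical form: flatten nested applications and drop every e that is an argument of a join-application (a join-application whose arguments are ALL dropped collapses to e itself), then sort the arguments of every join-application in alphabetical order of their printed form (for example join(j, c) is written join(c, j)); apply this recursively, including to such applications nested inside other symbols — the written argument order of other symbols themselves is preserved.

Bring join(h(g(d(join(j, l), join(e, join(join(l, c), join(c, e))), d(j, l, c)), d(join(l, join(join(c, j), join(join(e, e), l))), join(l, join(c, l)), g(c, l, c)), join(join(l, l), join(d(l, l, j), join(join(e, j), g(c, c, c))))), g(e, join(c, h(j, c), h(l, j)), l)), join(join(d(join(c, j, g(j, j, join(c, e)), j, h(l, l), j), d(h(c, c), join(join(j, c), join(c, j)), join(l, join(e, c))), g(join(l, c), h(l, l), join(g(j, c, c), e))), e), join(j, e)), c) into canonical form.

Flatten:  join(h(g(d(join(j, l), join(e, join(join(l, c), join(c, e))), d(j, l, c)), d(join(l, join(join(c, j), join(join(e, e), l))), join(l, join(c, l)), g(c, l, c)), join(join(l, l), join(d(l, l, j), join(join(e, j), g(c, c, c))))), g(e, join(c, h(j, c), h(l, j)), l)), d(join(c, j, g(j, j, join(c, e)), j, h(l, l), j), d(h(c, c), join(join(j, c), join(c, j)), join(l, join(e, c))), g(join(l, c), h(l, l), join(g(j, c, c), e))), e, j, e, c)
Simplify inside:  h(g(d(join(j, l), join(e, join(join(l, c), join(c, e))), d(j, l, c)), d(join(l, join(join(c, j), join(join(e, e), l))), join(l, join(c, l)), g(c, l, c)), join(join(l, l), join(d(l, l, j), join(join(e, j), g(c, c, c))))), g(e, join(c, h(j, c), h(l, j)), l))  →  h(g(d(join(j, l), join(c, c, l), d(j, l, c)), d(join(c, j, l, l), join(c, l, l), g(c, l, c)), join(d(l, l, j), g(c, c, c), j, l, l)), g(e, join(c, h(j, c), h(l, j)), l))
Inside:  d(join(c, j, g(j, j, join(c, e)), j, h(l, l), j), d(h(c, c), join(join(j, c), join(c, j)), join(l, join(e, c))), g(join(l, c), h(l, l), join(g(j, c, c), e)))  →  d(join(c, g(j, j, c), h(l, l), j, j, j), d(h(c, c), join(c, c, j, j), join(c, l)), g(join(c, l), h(l, l), g(j, c, c)))
Units out:  drop e (×2)
Sort:  join(c, d(join(c, g(j, j, c), h(l, l), j, j, j), d(h(c, c), join(c, c, j, j), join(c, l)), g(join(c, l), h(l, l), g(j, c, c))), h(g(d(join(j, l), join(c, c, l), d(j, l, c)), d(join(c, j, l, l), join(c, l, l), g(c, l, c)), join(d(l, l, j), g(c, c, c), j, l, l)), g(e, join(c, h(j, c), h(l, j)), l)), j)

Answer: join(c, d(join(c, g(j, j, c), h(l, l), j, j, j), d(h(c, c), join(c, c, j, j), join(c, l)), g(join(c, l), h(l, l), g(j, c, c))), h(g(d(join(j, l), join(c, c, l), d(j, l, c)), d(join(c, j, l, l), join(c, l, l), g(c, l, c)), join(d(l, l, j), g(c, c, c), j, l, l)), g(e, join(c, h(j, c), h(l, j)), l)), j)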